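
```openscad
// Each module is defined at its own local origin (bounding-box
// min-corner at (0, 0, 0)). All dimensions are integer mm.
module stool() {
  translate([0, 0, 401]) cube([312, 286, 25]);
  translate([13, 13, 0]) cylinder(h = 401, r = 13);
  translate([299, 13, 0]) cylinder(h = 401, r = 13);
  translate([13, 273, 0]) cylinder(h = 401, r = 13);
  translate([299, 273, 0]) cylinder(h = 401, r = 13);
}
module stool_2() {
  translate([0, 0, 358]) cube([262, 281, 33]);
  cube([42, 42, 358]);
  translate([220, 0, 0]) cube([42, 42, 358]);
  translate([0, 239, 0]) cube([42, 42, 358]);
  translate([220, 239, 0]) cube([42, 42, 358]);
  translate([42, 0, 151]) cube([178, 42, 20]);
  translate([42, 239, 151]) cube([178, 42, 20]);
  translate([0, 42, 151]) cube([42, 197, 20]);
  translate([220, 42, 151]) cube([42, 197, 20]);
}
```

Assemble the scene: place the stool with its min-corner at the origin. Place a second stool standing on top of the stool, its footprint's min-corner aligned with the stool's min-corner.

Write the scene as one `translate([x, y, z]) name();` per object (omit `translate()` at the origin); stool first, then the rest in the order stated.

stool();
translate([0, 0, 426]) stool_2();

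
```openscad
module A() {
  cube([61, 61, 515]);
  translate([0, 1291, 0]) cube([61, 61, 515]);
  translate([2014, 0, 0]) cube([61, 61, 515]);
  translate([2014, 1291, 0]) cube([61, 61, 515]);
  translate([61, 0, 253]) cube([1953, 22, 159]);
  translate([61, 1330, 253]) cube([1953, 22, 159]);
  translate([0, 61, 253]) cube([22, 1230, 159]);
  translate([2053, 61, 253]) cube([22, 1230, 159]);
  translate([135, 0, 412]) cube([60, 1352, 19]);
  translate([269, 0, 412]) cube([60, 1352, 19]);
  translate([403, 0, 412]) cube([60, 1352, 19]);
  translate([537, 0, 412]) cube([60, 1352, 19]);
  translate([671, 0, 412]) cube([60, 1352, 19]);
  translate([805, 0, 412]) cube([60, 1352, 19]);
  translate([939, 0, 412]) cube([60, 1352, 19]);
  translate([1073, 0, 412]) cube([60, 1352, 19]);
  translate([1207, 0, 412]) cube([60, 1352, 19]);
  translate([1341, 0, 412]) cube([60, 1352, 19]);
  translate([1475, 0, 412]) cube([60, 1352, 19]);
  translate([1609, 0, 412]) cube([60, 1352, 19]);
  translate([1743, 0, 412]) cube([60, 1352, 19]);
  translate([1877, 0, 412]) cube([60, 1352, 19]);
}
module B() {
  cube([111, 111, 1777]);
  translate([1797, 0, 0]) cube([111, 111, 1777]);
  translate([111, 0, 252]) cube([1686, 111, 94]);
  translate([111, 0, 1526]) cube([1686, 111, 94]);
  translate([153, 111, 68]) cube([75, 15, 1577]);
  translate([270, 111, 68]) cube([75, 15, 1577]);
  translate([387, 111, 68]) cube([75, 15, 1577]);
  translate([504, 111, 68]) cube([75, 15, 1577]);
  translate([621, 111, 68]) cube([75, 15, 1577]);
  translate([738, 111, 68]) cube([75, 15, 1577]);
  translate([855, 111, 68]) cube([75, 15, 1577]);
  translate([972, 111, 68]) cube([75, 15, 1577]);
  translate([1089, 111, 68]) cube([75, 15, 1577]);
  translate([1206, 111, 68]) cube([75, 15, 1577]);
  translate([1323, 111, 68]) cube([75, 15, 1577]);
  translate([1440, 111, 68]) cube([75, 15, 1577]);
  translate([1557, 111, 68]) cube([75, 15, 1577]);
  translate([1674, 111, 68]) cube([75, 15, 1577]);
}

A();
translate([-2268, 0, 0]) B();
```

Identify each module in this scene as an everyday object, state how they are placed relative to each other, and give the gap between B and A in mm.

A is a bed frame. B is a fence section. The fence section is on the floor beside the bed frame on its −x side. The gap between the fence section and the bed frame is 360 mm.

The fence section's nearest face is 360 mm from the bed frame's −x face.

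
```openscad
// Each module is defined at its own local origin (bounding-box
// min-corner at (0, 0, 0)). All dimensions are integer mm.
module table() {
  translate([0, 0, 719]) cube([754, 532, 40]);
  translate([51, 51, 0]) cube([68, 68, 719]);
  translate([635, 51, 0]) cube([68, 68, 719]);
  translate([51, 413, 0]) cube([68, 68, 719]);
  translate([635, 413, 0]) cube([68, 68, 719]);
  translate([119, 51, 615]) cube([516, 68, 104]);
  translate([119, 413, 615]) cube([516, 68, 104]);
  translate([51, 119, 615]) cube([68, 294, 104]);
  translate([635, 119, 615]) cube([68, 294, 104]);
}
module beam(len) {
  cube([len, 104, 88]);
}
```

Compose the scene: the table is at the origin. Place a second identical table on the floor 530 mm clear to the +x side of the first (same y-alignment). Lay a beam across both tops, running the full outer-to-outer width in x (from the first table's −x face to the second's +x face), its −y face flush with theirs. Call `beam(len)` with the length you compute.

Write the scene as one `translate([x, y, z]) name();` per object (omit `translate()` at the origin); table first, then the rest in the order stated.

table();
translate([1284, 0, 0]) table();
translate([0, 0, 759]) beam(2038);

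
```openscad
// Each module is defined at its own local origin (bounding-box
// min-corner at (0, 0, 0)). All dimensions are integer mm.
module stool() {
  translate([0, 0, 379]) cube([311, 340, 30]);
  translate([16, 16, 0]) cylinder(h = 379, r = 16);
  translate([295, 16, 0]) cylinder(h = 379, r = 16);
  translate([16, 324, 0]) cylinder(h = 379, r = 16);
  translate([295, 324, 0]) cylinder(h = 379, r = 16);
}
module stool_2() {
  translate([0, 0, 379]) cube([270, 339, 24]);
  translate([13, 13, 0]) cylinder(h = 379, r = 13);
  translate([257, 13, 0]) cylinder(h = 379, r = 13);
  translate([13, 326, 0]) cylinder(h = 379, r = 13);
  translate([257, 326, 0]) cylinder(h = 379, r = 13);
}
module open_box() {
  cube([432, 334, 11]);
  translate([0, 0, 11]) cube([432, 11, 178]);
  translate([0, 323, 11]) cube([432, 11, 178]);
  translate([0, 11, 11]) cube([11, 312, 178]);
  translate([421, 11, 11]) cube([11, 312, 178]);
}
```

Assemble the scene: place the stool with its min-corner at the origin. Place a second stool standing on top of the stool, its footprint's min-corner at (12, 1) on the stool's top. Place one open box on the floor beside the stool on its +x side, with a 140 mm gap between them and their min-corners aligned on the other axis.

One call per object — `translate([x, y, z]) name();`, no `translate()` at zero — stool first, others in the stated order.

stool();
translate([12, 1, 409]) stool_2();
translate([451, 0, 0]) open_box();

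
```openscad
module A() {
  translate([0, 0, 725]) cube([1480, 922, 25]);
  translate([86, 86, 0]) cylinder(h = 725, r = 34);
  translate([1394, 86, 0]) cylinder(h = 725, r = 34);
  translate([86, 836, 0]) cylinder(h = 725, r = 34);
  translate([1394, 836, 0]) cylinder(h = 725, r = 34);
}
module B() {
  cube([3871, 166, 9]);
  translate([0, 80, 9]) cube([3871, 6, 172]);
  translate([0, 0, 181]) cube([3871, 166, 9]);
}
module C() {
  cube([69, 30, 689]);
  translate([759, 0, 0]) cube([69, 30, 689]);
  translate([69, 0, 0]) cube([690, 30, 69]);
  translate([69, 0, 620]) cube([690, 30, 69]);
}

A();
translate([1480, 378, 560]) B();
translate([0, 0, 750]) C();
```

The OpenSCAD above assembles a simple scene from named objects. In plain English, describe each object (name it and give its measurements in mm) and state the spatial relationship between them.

A is a rectangular dining table. The top is 1480×922×25 mm with its upper surface at z = 750 mm. It stands on four round legs of 68 mm diameter, each leg's bounding box inset 52 mm from the nearest pair of top edges, running from the floor to the underside of the top.

B is an I-beam lying along x, 3871 mm long. Overall section height 190 mm. Two flanges 166 mm wide (y) and 9 mm thick, one on the floor and one at the top; a web 6 mm thick runs between them, centred on the flange width.

C is a picture frame with a 690×551 mm rectangular opening (x by z) and a uniform 69 mm border on every side. Frame depth is 30 mm along y. It is built from two vertical stiles running the full outside height and two horizontal rails spanning the gap between the stiles.

The I-beam is beside the table with their tops flush at z = 750. The picture frame is on top of the table.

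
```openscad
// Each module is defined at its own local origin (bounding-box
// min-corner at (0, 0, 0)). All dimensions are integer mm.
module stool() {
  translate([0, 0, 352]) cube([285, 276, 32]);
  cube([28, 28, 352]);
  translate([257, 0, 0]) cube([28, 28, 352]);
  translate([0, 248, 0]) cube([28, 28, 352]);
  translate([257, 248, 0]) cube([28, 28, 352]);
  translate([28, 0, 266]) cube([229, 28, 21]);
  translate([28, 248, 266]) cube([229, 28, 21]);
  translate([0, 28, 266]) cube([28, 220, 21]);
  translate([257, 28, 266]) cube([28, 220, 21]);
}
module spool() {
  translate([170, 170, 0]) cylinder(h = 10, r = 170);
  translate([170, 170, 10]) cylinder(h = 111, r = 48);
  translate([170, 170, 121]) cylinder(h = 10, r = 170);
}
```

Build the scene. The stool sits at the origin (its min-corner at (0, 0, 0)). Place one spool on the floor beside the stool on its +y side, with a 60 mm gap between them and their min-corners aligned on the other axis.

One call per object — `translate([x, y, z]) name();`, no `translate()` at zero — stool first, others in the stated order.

stool();
translate([0, 336, 0]) spool();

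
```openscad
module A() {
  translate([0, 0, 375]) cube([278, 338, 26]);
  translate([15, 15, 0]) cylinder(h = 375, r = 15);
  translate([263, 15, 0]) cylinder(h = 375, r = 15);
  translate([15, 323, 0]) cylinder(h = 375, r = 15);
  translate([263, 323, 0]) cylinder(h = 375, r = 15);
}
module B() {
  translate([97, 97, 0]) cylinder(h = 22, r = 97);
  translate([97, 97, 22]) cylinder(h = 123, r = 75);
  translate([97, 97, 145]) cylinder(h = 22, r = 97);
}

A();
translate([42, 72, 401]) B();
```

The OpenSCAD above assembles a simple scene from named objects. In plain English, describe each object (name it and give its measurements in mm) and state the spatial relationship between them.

A is a simple wooden stool: a rectangular seat 278 mm (x) by 338 mm (y), 26 mm thick, top face at z = 401 mm, on four round legs, each 30 mm in diameter. The legs rest on z = 0, each leg's axis is inset half a diameter from the nearest pair of seat edges (so the leg's bounding box is flush with the corner).

B is a spool: two coaxial disc flanges of radius 97 mm and thickness 22 mm, joined by a core cylinder of radius 75 mm and height 123 mm. The lower flange rests on z = 0 and the three cylinders share a vertical axis.

The spool is on top of the stool, centred.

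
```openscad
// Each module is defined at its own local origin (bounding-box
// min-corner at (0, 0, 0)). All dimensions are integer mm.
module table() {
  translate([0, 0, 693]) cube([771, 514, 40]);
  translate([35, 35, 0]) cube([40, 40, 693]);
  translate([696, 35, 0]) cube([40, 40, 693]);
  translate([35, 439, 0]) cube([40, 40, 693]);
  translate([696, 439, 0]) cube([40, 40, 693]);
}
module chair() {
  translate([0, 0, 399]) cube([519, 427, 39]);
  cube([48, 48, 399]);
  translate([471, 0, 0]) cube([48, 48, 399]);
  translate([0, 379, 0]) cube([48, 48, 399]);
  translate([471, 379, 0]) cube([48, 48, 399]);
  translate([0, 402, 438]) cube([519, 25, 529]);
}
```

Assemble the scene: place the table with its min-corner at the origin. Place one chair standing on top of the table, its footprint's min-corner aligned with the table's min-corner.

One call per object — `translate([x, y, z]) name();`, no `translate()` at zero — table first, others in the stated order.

table();
translate([0, 0, 733]) chair();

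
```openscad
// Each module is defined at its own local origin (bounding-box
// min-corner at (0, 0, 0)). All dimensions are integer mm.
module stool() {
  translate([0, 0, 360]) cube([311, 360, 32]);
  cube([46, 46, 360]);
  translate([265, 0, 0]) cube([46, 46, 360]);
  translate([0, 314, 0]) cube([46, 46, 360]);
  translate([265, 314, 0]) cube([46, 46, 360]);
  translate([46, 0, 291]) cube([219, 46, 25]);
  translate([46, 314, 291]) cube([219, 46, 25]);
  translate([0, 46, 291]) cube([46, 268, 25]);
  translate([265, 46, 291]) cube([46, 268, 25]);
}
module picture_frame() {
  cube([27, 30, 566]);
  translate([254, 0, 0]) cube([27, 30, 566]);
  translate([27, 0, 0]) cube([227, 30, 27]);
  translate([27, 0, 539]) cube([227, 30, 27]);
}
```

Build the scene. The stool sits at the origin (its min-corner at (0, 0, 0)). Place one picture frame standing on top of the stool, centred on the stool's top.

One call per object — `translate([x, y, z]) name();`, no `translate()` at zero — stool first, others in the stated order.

stool();
translate([15, 165, 392]) picture_frame();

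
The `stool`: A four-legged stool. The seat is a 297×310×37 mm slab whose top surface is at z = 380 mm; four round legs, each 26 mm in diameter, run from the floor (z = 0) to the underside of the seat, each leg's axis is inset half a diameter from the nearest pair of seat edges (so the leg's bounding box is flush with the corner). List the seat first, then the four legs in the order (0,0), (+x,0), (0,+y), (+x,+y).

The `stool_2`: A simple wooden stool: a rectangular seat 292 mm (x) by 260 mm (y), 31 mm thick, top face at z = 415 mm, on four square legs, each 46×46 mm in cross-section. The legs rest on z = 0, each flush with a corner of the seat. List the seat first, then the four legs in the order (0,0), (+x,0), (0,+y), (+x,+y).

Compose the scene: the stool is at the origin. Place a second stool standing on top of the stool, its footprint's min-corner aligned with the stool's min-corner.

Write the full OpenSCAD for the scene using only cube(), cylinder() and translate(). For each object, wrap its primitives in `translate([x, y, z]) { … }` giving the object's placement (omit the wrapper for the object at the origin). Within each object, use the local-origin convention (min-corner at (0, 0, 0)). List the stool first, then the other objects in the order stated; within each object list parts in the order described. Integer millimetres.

translate([0, 0, 343]) cube([297, 310, 37]);
translate([13, 13, 0]) cylinder(h = 343, r = 13);
translate([284, 13, 0]) cylinder(h = 343, r = 13);
translate([13, 297, 0]) cylinder(h = 343, r = 13);
translate([284, 297, 0]) cylinder(h = 343, r = 13);
translate([0, 0, 380]) {
  translate([0, 0, 384]) cube([292, 260, 31]);
  cube([46, 46, 384]);
  translate([246, 0, 0]) cube([46, 46, 384]);
  translate([0, 214, 0]) cube([46, 46, 384]);
  translate([246, 214, 0]) cube([46, 46, 384]);
}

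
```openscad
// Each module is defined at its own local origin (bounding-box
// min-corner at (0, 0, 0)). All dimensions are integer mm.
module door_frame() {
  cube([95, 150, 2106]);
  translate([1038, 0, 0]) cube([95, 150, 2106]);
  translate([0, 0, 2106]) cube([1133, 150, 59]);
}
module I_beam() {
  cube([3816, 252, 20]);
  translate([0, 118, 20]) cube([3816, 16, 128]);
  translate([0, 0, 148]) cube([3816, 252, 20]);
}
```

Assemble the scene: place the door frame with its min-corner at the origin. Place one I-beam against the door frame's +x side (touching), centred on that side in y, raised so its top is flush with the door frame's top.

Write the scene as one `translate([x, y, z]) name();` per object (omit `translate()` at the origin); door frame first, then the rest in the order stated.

door_frame();
translate([1133, -51, 1997]) I_beam();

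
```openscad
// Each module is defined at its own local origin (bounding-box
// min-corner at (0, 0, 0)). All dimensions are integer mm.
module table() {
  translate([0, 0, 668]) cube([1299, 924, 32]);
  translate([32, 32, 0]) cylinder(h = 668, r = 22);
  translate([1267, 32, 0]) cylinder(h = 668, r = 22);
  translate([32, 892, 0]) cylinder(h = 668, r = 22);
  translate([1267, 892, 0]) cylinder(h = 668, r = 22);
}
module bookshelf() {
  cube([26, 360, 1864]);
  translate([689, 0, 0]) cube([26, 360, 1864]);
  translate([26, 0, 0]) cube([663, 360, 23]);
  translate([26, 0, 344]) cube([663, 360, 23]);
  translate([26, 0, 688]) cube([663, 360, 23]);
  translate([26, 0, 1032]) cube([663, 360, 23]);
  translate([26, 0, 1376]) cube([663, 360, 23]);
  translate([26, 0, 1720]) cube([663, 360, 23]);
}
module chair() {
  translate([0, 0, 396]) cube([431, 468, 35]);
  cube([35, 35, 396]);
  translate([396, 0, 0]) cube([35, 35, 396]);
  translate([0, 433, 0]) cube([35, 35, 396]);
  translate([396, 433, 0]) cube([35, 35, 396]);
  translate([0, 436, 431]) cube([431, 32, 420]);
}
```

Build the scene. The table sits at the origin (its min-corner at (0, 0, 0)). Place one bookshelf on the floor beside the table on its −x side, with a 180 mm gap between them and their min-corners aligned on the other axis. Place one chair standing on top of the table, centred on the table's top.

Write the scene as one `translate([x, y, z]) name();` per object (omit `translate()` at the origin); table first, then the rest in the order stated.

table();
translate([-895, 0, 0]) bookshelf();
translate([434, 228, 700]) chair();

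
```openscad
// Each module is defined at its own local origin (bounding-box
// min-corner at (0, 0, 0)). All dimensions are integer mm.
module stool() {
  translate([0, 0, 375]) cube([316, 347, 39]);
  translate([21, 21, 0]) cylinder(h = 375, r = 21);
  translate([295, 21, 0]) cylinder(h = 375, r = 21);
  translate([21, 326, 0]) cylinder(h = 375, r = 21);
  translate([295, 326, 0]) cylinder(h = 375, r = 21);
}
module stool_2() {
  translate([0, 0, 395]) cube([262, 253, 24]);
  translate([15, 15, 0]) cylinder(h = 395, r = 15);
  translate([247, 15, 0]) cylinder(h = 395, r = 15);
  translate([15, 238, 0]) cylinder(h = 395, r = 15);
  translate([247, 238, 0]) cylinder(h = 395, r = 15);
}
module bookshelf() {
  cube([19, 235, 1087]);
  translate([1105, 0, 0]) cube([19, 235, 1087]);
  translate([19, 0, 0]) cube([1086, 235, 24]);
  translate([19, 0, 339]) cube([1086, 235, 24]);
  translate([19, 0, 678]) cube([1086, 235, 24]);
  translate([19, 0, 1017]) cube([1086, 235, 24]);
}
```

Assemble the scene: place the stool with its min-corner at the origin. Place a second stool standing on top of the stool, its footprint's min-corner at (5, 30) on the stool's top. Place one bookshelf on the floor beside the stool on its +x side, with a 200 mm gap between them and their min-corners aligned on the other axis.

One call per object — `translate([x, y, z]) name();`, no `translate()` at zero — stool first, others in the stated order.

stool();
translate([5, 30, 414]) stool_2();
translate([516, 0, 0]) bookshelf();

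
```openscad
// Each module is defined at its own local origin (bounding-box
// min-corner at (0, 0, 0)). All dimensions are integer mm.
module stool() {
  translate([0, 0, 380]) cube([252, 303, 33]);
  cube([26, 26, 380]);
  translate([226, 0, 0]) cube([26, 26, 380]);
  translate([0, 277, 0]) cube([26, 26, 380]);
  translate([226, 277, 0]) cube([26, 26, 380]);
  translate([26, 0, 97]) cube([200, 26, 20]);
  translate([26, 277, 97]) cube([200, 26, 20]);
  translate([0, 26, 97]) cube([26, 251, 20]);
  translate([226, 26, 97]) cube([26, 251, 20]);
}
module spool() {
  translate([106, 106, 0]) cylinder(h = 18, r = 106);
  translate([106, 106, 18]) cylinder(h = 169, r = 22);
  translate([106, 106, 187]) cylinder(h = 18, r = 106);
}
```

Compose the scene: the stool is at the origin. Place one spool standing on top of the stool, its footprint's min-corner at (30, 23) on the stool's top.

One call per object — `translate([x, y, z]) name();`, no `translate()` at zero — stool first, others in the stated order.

stool();
translate([30, 23, 413]) spool();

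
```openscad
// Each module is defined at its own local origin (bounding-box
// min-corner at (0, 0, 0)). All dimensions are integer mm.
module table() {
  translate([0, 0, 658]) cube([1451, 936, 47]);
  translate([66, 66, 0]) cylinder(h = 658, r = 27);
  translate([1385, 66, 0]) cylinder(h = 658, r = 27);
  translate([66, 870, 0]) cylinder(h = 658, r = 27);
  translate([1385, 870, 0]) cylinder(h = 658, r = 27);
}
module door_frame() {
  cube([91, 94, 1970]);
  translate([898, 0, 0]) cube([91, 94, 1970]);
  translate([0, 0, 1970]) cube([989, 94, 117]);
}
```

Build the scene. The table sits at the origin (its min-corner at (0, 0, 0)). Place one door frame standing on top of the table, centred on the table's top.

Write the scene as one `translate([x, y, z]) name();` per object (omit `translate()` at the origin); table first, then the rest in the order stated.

table();
translate([231, 421, 705]) door_frame();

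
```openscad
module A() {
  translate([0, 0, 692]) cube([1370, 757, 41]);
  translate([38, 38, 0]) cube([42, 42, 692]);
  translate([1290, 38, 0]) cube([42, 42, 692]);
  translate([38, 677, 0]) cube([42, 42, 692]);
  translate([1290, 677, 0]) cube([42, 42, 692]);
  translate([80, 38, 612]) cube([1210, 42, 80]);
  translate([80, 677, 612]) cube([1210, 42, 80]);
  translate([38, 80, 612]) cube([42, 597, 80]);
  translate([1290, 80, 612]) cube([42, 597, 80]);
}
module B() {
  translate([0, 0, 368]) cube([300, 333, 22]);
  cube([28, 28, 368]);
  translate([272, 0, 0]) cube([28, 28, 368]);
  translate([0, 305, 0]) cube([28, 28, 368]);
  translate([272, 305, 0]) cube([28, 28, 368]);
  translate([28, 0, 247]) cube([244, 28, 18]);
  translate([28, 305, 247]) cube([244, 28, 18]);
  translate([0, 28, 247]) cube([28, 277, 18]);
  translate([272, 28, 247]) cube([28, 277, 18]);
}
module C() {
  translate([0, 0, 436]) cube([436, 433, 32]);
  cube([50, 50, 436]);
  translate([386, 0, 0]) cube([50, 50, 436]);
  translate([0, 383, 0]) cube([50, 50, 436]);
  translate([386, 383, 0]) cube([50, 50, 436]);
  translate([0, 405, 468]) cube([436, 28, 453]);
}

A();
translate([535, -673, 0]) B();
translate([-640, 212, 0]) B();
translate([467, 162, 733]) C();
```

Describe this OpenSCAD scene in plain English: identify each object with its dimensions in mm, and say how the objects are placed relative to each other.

A is a table with a 1370×757 mm rectangular top, 41 mm thick, top surface at z = 733 mm, supported by four 42×42 mm square legs, each inset 38 mm from the nearest pair of top edges, running from the floor. Four apron rails, 42 mm thick and 80 mm tall, run between adjacent legs with their top edges flush with the underside of the top and their outer faces flush with the legs' outer faces.

B is a four-legged stool. The seat is a 300×333×22 mm slab whose top surface is at z = 390 mm; four square legs, each 28×28 mm in cross-section, run from the floor (z = 0) to the underside of the seat, each flush with a corner of the seat. Four stretchers, 28 mm wide and 18 mm tall, connect adjacent legs with their undersides at z = 247 mm, each running between the inner faces of the legs it joins and aligned with the legs' outer faces on the other axis.

C is a chair: 436×433 mm seat, 32 mm thick, top at z = 468 mm, on four 50 mm square corner legs flush with the seat edges. A 28 mm thick backrest slab spans the full seat width, extending 453 mm above the seat top, its back face flush with the seat's +y edge.

Two stools sit around the table at the −y, −x sides. The chair is on top of the table, centred.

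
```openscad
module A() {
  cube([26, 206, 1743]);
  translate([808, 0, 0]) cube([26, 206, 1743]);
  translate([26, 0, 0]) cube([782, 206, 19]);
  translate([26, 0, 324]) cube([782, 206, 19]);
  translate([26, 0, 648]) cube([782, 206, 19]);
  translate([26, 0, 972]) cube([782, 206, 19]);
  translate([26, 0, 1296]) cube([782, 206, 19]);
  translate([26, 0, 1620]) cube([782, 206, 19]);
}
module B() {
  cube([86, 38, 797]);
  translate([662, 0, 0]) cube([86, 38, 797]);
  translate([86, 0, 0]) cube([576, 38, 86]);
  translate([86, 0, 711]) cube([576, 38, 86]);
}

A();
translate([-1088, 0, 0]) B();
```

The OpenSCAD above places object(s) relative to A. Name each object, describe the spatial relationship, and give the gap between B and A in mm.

The picture frame's nearest face is 340 mm from the bookshelf's −x face.

A is a bookshelf. B is a picture frame. The picture frame is on the floor beside the bookshelf on its −x side. The gap between the picture frame and the bookshelf is 340 mm.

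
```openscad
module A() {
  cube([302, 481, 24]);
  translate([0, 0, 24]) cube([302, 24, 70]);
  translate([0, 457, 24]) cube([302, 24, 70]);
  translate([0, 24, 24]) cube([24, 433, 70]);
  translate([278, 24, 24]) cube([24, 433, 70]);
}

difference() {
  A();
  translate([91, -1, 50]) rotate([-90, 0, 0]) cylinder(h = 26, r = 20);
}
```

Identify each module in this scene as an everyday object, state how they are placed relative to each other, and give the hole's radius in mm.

The subtracted cylinder has r = 20 mm.

A is an open box. The open box has a circular hole through its front wall. The hole's radius is 20 mm.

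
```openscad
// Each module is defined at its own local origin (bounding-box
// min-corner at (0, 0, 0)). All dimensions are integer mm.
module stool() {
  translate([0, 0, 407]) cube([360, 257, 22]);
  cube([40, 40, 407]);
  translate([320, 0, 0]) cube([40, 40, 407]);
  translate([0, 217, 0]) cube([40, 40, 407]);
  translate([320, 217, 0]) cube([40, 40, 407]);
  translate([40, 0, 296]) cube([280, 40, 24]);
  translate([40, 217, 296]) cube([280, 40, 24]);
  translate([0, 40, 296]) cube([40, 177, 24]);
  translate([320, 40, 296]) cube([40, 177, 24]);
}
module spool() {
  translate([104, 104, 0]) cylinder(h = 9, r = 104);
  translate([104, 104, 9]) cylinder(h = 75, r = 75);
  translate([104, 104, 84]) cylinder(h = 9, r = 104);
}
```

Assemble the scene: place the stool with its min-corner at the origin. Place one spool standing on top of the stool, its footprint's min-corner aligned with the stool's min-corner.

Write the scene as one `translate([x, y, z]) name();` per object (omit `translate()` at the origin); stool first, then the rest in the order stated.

stool();
translate([0, 0, 429]) spool();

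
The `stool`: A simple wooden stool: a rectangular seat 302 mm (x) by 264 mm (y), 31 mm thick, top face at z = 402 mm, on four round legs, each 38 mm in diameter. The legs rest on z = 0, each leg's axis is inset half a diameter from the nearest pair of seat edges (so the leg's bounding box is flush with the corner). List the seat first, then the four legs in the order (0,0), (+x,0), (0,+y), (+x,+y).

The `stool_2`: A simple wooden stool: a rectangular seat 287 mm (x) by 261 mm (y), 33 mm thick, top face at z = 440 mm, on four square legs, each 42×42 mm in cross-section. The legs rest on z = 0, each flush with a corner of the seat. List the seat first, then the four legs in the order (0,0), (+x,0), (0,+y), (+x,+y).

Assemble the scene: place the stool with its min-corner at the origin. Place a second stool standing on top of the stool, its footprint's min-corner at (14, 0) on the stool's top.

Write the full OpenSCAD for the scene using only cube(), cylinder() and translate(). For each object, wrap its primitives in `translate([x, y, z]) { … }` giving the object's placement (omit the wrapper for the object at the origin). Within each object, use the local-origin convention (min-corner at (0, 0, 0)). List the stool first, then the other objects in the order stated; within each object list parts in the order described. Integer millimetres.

translate([0, 0, 371]) cube([302, 264, 31]);
translate([19, 19, 0]) cylinder(h = 371, r = 19);
translate([283, 19, 0]) cylinder(h = 371, r = 19);
translate([19, 245, 0]) cylinder(h = 371, r = 19);
translate([283, 245, 0]) cylinder(h = 371, r = 19);
translate([14, 0, 402]) {
  translate([0, 0, 407]) cube([287, 261, 33]);
  cube([42, 42, 407]);
  translate([245, 0, 0]) cube([42, 42, 407]);
  translate([0, 219, 0]) cube([42, 42, 407]);
  translate([245, 219, 0]) cube([42, 42, 407]);
}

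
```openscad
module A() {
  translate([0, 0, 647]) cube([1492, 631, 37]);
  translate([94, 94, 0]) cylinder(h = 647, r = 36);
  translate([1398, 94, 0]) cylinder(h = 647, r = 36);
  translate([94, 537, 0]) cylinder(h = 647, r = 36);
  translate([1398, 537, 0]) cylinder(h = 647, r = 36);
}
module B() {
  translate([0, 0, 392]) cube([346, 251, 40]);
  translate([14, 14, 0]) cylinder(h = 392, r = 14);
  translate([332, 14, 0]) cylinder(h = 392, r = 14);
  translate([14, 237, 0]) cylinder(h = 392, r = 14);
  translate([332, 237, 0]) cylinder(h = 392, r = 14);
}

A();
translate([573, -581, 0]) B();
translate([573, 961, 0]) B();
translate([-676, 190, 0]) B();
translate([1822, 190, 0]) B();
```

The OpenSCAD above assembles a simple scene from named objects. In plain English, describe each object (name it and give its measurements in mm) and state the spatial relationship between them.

A is a table with a 1492×631 mm rectangular top, 37 mm thick, top surface at z = 684 mm, supported by four round legs of 72 mm diameter, each leg's bounding box inset 58 mm from the nearest pair of top edges, running from the floor.

B is a simple wooden stool: a rectangular seat 346 mm (x) by 251 mm (y), 40 mm thick, top face at z = 432 mm, on four round legs, each 28 mm in diameter. The legs rest on z = 0, each leg's axis is inset half a diameter from the nearest pair of seat edges (so the leg's bounding box is flush with the corner).

Four stools sit around the table at the −y, +y, −x, +x sides.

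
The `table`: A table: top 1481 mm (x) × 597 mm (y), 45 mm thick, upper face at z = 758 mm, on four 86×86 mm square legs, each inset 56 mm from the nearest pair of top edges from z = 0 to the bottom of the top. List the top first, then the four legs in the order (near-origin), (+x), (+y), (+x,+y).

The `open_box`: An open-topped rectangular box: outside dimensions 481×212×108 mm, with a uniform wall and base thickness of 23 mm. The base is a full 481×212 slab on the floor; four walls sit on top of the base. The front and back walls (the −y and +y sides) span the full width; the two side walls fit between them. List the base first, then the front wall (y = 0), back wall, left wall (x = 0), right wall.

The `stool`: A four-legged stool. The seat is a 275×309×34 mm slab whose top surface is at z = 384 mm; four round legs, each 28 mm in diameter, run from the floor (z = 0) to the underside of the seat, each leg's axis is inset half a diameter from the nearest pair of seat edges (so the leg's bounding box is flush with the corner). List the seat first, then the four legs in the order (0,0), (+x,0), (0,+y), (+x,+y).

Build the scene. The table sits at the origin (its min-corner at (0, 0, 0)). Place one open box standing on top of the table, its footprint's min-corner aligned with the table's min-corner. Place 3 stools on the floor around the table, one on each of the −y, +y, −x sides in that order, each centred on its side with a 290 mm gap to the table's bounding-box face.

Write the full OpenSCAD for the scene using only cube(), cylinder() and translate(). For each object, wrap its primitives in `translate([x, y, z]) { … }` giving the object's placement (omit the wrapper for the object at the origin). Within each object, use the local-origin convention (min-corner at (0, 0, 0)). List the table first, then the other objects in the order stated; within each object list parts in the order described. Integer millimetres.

translate([0, 0, 713]) cube([1481, 597, 45]);
translate([56, 56, 0]) cube([86, 86, 713]);
translate([1339, 56, 0]) cube([86, 86, 713]);
translate([56, 455, 0]) cube([86, 86, 713]);
translate([1339, 455, 0]) cube([86, 86, 713]);
translate([0, 0, 758]) {
  cube([481, 212, 23]);
  translate([0, 0, 23]) cube([481, 23, 85]);
  translate([0, 189, 23]) cube([481, 23, 85]);
  translate([0, 23, 23]) cube([23, 166, 85]);
  translate([458, 23, 23]) cube([23, 166, 85]);
}
translate([603, -599, 0]) {
  translate([0, 0, 350]) cube([275, 309, 34]);
  translate([14, 14, 0]) cylinder(h = 350, r = 14);
  translate([261, 14, 0]) cylinder(h = 350, r = 14);
  translate([14, 295, 0]) cylinder(h = 350, r = 14);
  translate([261, 295, 0]) cylinder(h = 350, r = 14);
}
translate([603, 887, 0]) {
  translate([0, 0, 350]) cube([275, 309, 34]);
  translate([14, 14, 0]) cylinder(h = 350, r = 14);
  translate([261, 14, 0]) cylinder(h = 350, r = 14);
  translate([14, 295, 0]) cylinder(h = 350, r = 14);
  translate([261, 295, 0]) cylinder(h = 350, r = 14);
}
translate([-565, 144, 0]) {
  translate([0, 0, 350]) cube([275, 309, 34]);
  translate([14, 14, 0]) cylinder(h = 350, r = 14);
  translate([261, 14, 0]) cylinder(h = 350, r = 14);
  translate([14, 295, 0]) cylinder(h = 350, r = 14);
  translate([261, 295, 0]) cylinder(h = 350, r = 14);
}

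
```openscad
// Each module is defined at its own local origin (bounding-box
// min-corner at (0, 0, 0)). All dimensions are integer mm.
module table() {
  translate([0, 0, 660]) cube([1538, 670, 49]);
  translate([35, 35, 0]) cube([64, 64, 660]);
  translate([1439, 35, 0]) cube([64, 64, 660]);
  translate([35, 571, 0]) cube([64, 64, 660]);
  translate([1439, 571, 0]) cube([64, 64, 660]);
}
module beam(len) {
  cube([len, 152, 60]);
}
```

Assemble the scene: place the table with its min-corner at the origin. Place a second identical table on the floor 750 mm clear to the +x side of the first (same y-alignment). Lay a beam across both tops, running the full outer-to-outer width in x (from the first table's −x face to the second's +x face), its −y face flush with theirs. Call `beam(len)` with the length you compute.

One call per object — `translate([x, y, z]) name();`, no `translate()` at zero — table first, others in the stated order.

table();
translate([2288, 0, 0]) table();
translate([0, 0, 709]) beam(3826);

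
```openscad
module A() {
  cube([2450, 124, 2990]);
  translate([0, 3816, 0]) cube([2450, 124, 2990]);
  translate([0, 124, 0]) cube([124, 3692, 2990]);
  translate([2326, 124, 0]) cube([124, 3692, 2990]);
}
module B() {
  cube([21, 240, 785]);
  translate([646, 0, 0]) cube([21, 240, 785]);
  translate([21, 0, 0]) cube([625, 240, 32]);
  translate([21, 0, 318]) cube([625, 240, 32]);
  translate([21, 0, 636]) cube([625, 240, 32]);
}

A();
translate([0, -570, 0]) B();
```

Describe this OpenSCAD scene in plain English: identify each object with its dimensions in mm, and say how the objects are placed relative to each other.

A is a box-shaped house frame (walls only): outside footprint 2450×3940 mm, wall height 2990 mm, wall thickness 124 mm. The two y-facing walls run the full x-width; the two x-facing walls fit between the inner faces of the y-facing walls.

B is a bookshelf 667 mm wide overall, 240 mm deep and 785 mm tall. The two sides are 21 mm thick vertical panels. 3 horizontal shelves of 32 mm thickness span between the inner faces of the sides; the lowest shelf sits on the floor and shelves are stacked with a clear vertical gap of 286 mm between each pair.

The bookshelf is on the floor beside the house frame on its −y side.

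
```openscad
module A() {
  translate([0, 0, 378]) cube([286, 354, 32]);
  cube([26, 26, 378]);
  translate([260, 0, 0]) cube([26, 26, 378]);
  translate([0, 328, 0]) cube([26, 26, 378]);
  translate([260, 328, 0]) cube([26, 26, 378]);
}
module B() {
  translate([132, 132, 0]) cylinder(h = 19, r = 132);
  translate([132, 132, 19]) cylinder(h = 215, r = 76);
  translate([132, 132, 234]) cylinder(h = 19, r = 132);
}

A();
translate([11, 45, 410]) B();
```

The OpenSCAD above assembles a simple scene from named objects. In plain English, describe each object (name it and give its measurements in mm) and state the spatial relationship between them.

A is a four-legged stool. The seat is a 286×354×32 mm slab whose top surface is at z = 410 mm; four square legs, each 26×26 mm in cross-section, run from the floor (z = 0) to the underside of the seat, each flush with a corner of the seat.

B is a spool: two coaxial disc flanges of radius 132 mm and thickness 19 mm, joined by a core cylinder of radius 76 mm and height 215 mm. The lower flange rests on z = 0 and the three cylinders share a vertical axis.

The spool is on top of the stool, centred.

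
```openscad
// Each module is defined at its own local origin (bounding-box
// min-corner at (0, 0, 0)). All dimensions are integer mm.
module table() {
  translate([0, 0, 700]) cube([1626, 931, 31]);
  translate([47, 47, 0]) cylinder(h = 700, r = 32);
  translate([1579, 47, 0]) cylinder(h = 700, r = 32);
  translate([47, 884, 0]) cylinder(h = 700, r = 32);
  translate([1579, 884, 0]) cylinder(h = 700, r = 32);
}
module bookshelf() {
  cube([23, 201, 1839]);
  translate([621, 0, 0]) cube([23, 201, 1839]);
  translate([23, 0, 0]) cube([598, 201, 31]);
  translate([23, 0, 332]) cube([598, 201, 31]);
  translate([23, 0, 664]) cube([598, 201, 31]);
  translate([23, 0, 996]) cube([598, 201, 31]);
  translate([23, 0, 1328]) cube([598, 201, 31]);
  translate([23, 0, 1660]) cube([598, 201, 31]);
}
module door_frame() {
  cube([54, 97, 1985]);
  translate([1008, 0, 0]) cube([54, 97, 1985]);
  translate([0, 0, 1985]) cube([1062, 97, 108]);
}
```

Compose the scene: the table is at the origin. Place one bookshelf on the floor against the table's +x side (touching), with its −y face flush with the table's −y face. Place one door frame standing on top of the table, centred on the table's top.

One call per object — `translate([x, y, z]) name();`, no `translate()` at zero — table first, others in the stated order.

table();
translate([1626, 0, 0]) bookshelf();
translate([282, 417, 731]) door_frame();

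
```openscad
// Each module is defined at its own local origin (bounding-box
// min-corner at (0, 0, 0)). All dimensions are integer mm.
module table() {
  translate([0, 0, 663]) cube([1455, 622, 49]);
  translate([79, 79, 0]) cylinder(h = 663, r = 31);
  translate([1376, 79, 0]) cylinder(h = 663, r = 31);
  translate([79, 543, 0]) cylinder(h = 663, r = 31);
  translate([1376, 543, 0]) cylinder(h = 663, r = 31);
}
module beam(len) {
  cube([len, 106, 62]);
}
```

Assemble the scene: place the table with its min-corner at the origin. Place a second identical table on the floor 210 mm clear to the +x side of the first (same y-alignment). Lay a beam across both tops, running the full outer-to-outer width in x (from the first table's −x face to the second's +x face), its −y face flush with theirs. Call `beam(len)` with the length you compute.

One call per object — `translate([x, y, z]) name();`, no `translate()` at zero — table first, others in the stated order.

table();
translate([1665, 0, 0]) table();
translate([0, 0, 712]) beam(3120);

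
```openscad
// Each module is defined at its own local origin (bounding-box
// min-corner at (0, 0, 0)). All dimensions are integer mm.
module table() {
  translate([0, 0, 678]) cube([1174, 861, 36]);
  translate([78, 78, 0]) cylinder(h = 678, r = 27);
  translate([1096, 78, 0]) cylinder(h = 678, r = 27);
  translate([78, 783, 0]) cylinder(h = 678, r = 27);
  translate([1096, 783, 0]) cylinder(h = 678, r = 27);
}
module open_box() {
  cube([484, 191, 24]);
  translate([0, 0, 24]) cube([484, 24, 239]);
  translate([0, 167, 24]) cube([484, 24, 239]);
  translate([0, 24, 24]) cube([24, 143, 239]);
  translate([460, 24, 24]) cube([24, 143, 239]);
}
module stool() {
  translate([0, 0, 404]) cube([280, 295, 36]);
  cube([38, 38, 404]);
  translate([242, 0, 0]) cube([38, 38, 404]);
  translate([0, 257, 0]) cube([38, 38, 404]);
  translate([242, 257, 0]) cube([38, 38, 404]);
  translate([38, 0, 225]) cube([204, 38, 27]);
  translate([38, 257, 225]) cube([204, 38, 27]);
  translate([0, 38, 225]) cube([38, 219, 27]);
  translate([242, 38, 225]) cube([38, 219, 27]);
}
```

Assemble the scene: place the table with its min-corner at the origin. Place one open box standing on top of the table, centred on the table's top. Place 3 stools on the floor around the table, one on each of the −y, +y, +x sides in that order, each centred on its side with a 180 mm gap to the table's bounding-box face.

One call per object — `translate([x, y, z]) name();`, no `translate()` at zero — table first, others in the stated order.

table();
translate([345, 335, 714]) open_box();
translate([447, -475, 0]) stool();
translate([447, 1041, 0]) stool();
translate([1354, 283, 0]) stool();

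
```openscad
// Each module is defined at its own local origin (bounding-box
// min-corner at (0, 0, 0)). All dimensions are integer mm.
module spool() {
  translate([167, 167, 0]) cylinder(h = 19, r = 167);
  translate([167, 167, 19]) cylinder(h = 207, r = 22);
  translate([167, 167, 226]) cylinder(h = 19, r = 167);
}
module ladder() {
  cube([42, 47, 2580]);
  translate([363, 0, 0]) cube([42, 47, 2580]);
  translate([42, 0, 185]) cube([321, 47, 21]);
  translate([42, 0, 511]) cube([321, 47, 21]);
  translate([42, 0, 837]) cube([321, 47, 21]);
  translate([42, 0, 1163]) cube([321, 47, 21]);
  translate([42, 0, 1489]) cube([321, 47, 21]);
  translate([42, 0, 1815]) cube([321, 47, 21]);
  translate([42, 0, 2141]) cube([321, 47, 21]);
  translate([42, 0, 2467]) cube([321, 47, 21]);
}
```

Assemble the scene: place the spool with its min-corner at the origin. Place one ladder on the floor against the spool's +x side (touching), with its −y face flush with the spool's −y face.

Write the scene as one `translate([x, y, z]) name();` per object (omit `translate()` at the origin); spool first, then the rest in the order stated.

spool();
translate([334, 0, 0]) ladder();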